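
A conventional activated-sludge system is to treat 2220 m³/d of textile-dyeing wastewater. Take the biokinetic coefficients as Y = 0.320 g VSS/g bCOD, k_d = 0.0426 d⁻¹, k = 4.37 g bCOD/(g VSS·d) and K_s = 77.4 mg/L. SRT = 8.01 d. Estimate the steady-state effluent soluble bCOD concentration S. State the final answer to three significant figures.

For a completely mixed reactor with recycle the Lawrence–McCarty relation gives S = K_s·(1 + k_d·θ_c) / [θ_c·(Y·k − k_d) − 1] = 77.4 × (1 + 0.0426 × 8.01) / [8.01 × (0.320 × 4.37 − 0.0426) − 1] = 103.8 / 9.860 = 10.53 mg/L.

S ≈ 10.5 mg/L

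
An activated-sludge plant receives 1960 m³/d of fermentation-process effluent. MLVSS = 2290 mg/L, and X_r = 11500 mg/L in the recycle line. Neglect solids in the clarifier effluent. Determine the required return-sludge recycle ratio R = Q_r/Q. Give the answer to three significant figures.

Solids balance on the clarifier gives (1+R)X = R·X_r, so R = X/(X_r − X) = 2290 / (11500 − 2290) = 0.2486.

R ≈ 0.249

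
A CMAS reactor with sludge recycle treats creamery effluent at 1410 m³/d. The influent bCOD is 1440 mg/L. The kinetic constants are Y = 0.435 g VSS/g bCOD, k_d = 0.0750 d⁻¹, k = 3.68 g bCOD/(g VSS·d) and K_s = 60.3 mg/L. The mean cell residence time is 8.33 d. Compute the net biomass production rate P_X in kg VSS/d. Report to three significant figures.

P_X ≈ 540 kg VSS/d

For a completely mixed reactor with recycle the Lawrence–McCarty relation gives S = K_s·(1 + k_d·θ_c) / [θ_c·(Y·k − k_d) − 1] = 60.3 × (1 + 0.0750 × 8.33) / [8.33 × (0.435 × 3.68 − 0.0750) − 1] = 97.97 / 11.71 = 8.367 mg/L.
Correct the yield for decay: Y_obs = Y/(1 + k_d θ_c) = 0.435 / (1 + 0.0750 × 8.33) = 0.435 / 1.625 = 0.2677.
Q·(S₀ − S) = 1410 × (1440 − 8.37) × 10⁻³ = 2019 kg/d removed.
P_X = Y_obs · Q(S₀ − S) = 0.2677 × 2019 = 540.4 kg VSS/d.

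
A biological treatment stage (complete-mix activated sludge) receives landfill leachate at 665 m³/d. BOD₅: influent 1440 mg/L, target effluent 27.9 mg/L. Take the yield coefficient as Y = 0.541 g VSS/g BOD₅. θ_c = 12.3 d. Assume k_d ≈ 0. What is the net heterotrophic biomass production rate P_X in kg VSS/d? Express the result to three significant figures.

With endogenous decay neglected, the observed yield equals the true yield: Y_obs = Y = 0.541 g VSS/g BOD₅.
Substrate removed = Q·(S₀ − S) = 665 m³/d × (1440 − 27.9) g/m³ = 9.39×10^5 g/d = 939.0 kg/d.
Net biomass production P_X = Y_obs × Q·(S₀ − S) = 0.5410 × 939.0 = 508.0 kg VSS/d.

P_X ≈ 508 kg VSS/d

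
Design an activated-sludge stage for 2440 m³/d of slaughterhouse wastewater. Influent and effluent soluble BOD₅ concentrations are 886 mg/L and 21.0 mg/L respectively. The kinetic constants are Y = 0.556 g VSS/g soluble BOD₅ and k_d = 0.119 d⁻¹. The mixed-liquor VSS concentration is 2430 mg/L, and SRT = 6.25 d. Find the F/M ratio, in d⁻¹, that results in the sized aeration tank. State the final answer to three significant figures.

Steady-state biomass mass balance: V·X·(1 + k_d·θ_c) = Y·Q·(S₀ − S)·θ_c, so V = 0.556 × 2440 × (886 − 21.0) × 6.25 / [2430 × (1 + 0.119 × 6.25)] = 7.33×10^6 / 4237 = 1731 m³.
F/M = Q·S₀ / (V·X) = 2440 × 886 / (1731 × 2430) = 0.5140 g soluble BOD₅·(g VSS·d)⁻¹.

F/M ≈ 0.514 d⁻¹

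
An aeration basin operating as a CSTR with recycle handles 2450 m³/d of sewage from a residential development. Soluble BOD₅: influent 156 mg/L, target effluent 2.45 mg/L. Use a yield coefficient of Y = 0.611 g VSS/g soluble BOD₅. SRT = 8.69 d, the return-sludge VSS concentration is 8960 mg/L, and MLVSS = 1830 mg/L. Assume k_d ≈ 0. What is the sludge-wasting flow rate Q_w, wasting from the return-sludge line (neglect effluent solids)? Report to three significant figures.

Q_w ≈ 25.7 m³/d

V·X = Y·Q·ΔS·θ_c gives V = 0.611 × 2450 × (156 − 2.45) × 8.69 / 1830 = 1092 m³.
θ_c = V·X/(Q_w·X_r) when wasting from the recycle, so Q_w = V·X/(θ_c·X_r) = 1092 × 1830 / (8.69 × 8960) = 25.65 m³/d.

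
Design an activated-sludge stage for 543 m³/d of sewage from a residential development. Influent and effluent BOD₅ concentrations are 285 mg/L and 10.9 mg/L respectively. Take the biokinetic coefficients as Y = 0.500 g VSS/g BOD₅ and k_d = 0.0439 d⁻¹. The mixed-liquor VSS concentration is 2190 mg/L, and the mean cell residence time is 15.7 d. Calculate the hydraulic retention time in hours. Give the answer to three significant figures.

From the SRT design equation V = Y Q (S₀−S) θ_c / [X (1 + k_d θ_c)] = 0.500 × 543 × (285 − 10.9) × 15.7 / [2190 × (1 + 0.0439 × 15.7)] = 1.17×10^6 / 3699 = 315.8 m³.
HRT = V/Q = 315.8 m³ / 543 m³·d⁻¹ = 0.5816 d × 24 = 13.96 h.

τ ≈ 14.0 h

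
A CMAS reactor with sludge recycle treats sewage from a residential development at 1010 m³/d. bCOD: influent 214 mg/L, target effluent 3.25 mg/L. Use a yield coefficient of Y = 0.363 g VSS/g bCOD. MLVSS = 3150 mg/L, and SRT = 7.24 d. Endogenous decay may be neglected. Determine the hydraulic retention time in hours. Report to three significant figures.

Biomass mass balance (decay neglected): V·X = Y·Q·(S₀ − S)·θ_c, so V = 0.363 × 1010 × (214 − 3.25) × 7.24 / 3150 = 177.6 m³.
HRT = V/Q = 177.6 m³ / 1010 m³·d⁻¹ = 0.1758 d × 24 = 4.220 h.

τ ≈ 4.22 h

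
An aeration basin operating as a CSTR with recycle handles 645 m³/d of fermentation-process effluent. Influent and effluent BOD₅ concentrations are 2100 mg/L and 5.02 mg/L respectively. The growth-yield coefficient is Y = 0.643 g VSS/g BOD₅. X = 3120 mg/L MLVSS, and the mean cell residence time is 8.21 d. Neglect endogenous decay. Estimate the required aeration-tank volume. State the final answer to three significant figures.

V ≈ 2290 m³

With k_d = 0 the design equation reduces to V = Y Q (S₀−S) θ_c / X = 0.643 × 645 × (2100 − 5.02) × 8.21 / 3120 = 2286 m³.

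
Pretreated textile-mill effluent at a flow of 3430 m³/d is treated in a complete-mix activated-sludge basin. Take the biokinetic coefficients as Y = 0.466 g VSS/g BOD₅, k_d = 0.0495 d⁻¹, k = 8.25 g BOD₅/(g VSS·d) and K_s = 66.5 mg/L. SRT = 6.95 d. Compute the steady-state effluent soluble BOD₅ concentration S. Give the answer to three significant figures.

From the Monod/SRT balance for a CMAS, S = K_s·(1+k_d θ_c)/[θ_c·(Y k − k_d) − 1] = 66.5 × (1 + 0.0495 × 6.95) / [6.95 × (0.466 × 8.25 − 0.0495) − 1] = 89.38 / 25.38 = 3.522 mg/L.

S ≈ 3.52 mg/L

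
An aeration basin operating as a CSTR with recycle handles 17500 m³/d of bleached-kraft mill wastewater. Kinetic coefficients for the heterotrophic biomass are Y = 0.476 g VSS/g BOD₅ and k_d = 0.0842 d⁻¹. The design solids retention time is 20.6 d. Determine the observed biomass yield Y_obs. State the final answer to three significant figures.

Y_obs ≈ 0.174 g VSS/g BOD₅

Observed yield with endogenous decay: Y_obs = Y / (1 + k_d·θ_c) = 0.476 / (1 + 0.0842 × 20.6) = 0.476 / 2.735 = 0.1741 g VSS/g BOD₅.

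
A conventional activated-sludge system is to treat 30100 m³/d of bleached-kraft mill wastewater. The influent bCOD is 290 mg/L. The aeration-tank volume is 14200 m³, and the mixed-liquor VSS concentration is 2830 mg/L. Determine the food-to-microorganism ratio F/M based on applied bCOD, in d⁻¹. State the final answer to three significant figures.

F/M ≈ 0.217 d⁻¹

F/M = Q·S₀ / (V·X) = 30100 × 290 / (14200 × 2830) = 0.2172 g bCOD·(g VSS·d)⁻¹.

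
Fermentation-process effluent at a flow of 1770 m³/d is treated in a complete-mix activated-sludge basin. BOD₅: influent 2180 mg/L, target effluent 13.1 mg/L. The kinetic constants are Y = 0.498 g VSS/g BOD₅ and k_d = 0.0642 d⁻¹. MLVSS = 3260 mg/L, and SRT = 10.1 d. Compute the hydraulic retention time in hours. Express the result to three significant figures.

Rearranging the biomass balance for a CMAS with decay, V = Y·Q·ΔS·θ_c / [X·(1+k_d θ_c)] = 0.498 × 1770 × (2180 − 13.1) × 10.1 / [3260 × (1 + 0.0642 × 10.1)] = 1.93×10^7 / 5374 = 3590 m³.
τ = V/Q = 3590/1770 = 2.028 d, or 48.68 h.

τ ≈ 48.7 h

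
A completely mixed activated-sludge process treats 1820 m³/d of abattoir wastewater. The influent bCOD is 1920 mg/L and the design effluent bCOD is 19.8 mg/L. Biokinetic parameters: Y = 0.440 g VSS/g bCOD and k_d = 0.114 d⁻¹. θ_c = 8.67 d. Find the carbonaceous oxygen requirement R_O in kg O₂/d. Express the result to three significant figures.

Correct the yield for decay: Y_obs = Y/(1 + k_d θ_c) = 0.440 / (1 + 0.114 × 8.67) = 0.440 / 1.988 = 0.2213.
Substrate removed = Q·(S₀ − S) = 1820 m³/d × (1920 − 19.8) g/m³ = 3.46×10^6 g/d = 3458 kg/d.
Net sludge production P_X = 0.2213 × 3458 = 765.3 kg VSS/d.
Carbonaceous O₂ demand = substrate oxidised − cell-mass equivalent = 3458 − 1.42 × 765.3 = 2372 kg O₂/d.

R_O ≈ 2370 kg O₂/d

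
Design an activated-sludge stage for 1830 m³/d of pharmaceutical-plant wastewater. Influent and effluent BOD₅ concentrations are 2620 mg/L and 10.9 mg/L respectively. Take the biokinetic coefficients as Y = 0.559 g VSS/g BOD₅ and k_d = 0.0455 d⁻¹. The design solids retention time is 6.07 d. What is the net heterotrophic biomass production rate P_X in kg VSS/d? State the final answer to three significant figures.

Correct the yield for decay: Y_obs = Y/(1 + k_d θ_c) = 0.559 / (1 + 0.0455 × 6.07) = 0.559 / 1.276 = 0.4380.
Substrate removed = Q·(S₀ − S) = 1830 m³/d × (2620 − 10.9) g/m³ = 4.77×10^6 g/d = 4775 kg/d.
Biomass produced: P_X = Y_obs·Q·ΔS = 0.4380 × 4775 ≈ 2091 kg VSS/d.

P_X ≈ 2090 kg VSS/d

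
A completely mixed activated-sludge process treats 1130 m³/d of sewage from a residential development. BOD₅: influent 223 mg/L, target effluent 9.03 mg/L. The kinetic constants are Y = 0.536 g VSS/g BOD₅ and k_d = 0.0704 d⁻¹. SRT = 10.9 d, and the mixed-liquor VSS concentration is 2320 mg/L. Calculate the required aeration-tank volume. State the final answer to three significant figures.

V ≈ 345 m³

From the SRT design equation V = Y Q (S₀−S) θ_c / [X (1 + k_d θ_c)] = 0.536 × 1130 × (223 − 9.03) × 10.9 / [2320 × (1 + 0.0704 × 10.9)] = 1.41×10^6 / 4100 = 344.5 m³.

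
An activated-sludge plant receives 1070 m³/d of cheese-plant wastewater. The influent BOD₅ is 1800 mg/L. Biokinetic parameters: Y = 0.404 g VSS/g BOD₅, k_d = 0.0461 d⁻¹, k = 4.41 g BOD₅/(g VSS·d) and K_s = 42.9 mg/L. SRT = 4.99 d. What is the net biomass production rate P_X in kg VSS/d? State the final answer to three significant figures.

P_X ≈ 630 kg VSS/d

For a completely mixed reactor with recycle the Lawrence–McCarty relation gives S = K_s·(1 + k_d·θ_c) / [θ_c·(Y·k − k_d) − 1] = 42.9 × (1 + 0.0461 × 4.99) / [4.99 × (0.404 × 4.41 − 0.0461) − 1] = 52.77 / 7.660 = 6.889 mg/L.
Observed yield with endogenous decay: Y_obs = Y / (1 + k_d·θ_c) = 0.404 / (1 + 0.0461 × 4.99) = 0.404 / 1.230 = 0.3284 g VSS/g BOD₅.
Q·(S₀ − S) = 1070 × (1800 − 6.89) × 10⁻³ = 1919 kg/d removed.
P_X = Y_obs · Q(S₀ − S) = 0.3284 × 1919 = 630.2 kg VSS/d.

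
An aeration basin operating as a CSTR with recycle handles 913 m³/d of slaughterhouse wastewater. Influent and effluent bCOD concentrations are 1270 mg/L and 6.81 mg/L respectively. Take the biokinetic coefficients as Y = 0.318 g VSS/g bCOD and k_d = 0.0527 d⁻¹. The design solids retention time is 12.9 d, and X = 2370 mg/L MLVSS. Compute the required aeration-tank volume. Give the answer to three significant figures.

Steady-state biomass mass balance: V·X·(1 + k_d·θ_c) = Y·Q·(S₀ − S)·θ_c, so V = 0.318 × 913 × (1270 − 6.81) × 12.9 / [2370 × (1 + 0.0527 × 12.9)] = 4.73×10^6 / 3981 = 1188 m³.

V ≈ 1190 m³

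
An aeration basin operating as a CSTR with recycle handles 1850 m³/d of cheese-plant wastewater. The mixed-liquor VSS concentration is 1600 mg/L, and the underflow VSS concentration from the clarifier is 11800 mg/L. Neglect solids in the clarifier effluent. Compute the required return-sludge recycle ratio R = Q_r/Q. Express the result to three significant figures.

R ≈ 0.157

Mass balance around the secondary clarifier (neglecting effluent solids): R = X / (X_r − X) = 1600 / (11800 − 1600) = 0.1569.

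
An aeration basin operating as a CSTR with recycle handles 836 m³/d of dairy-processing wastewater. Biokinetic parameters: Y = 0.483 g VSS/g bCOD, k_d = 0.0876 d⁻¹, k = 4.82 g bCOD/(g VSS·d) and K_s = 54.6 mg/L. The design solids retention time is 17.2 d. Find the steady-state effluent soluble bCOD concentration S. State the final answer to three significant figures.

From the Monod/SRT balance for a CMAS, S = K_s·(1+k_d θ_c)/[θ_c·(Y k − k_d) − 1] = 54.6 × (1 + 0.0876 × 17.2) / [17.2 × (0.483 × 4.82 − 0.0876) − 1] = 136.9 / 37.54 = 3.646 mg/L.

S ≈ 3.65 mg/L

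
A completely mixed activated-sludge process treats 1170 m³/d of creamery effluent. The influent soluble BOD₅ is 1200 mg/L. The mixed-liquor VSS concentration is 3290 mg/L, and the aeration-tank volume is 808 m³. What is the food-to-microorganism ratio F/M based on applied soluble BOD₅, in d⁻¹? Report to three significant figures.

F/M ≈ 0.528 d⁻¹

Food-to-microorganism ratio F/M = Q S₀ / (V X) = 1170 × 1200 / (808.0 × 3290) = 0.5282 d⁻¹.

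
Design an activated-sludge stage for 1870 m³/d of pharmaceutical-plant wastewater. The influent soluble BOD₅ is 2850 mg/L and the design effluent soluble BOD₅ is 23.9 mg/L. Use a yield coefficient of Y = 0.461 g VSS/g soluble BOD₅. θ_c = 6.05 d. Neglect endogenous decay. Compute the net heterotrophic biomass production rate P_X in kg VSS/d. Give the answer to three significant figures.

P_X ≈ 2440 kg VSS/d

With endogenous decay neglected, the observed yield equals the true yield: Y_obs = Y = 0.461 g VSS/g soluble BOD₅.
Q·(S₀ − S) = 1870 × (2850 − 23.9) × 10⁻³ = 5285 kg/d removed.
So the net sludge growth is P_X = 0.4610 × 5285 = 2436 kg VSS/d.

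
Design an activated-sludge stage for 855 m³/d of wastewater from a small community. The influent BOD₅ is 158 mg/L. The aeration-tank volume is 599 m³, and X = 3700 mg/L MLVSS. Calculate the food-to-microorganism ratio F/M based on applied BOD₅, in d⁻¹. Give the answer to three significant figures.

F/M ≈ 0.0610 d⁻¹

F/M = Q·S₀ / (V·X) = 855 × 158 / (599.0 × 3700) = 0.06095 g BOD₅·(g VSS·d)⁻¹.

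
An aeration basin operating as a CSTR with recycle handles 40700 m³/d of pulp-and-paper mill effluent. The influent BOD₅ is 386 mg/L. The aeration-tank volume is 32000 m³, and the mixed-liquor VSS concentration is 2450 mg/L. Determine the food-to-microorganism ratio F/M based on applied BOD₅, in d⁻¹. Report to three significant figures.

F/M = Q·S₀ / (V·X) = 40700 × 386 / (32000 × 2450) = 0.2004 g BOD₅·(g VSS·d)⁻¹.

F/M ≈ 0.200 d⁻¹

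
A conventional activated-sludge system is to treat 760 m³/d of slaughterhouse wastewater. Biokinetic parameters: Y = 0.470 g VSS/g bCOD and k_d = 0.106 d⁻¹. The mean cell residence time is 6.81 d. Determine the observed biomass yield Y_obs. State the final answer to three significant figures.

Y_obs ≈ 0.273 g VSS/g bCOD

Correct the yield for decay: Y_obs = Y/(1 + k_d θ_c) = 0.470 / (1 + 0.106 × 6.81) = 0.470 / 1.722 = 0.2730.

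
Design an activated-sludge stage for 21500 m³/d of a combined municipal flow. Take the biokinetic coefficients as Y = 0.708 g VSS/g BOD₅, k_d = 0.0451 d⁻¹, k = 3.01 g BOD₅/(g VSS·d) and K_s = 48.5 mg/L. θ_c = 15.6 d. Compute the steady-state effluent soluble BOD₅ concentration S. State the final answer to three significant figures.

From the Monod/SRT balance for a CMAS, S = K_s·(1+k_d θ_c)/[θ_c·(Y k − k_d) − 1] = 48.5 × (1 + 0.0451 × 15.6) / [15.6 × (0.708 × 3.01 − 0.0451) − 1] = 82.62 / 31.54 = 2.620 mg/L.

S ≈ 2.62 mg/L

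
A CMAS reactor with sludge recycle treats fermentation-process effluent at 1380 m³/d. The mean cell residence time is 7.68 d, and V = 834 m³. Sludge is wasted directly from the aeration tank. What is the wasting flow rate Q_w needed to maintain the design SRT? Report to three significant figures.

Q_w ≈ 109 m³/d

With mixed-liquor wasting, θ_c = V/Q_w, so Q_w = V/θ_c = 834.0/7.68 = 108.6 m³/d.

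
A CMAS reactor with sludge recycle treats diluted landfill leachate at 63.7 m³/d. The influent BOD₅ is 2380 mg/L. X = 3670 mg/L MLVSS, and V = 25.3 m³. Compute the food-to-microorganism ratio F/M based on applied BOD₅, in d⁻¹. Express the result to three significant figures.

F/M ≈ 1.63 d⁻¹

F/M = Q·S₀ / (V·X) = 63.7 × 2380 / (25.30 × 3670) = 1.633 g BOD₅·(g VSS·d)⁻¹.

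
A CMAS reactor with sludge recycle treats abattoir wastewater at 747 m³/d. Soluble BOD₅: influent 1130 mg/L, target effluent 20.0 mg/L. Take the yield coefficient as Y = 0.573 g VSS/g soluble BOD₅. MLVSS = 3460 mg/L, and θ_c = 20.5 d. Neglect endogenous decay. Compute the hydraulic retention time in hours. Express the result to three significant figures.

With k_d = 0 the design equation reduces to V = Y Q (S₀−S) θ_c / X = 0.573 × 747 × (1130 − 20.0) × 20.5 / 3460 = 2815 m³.
τ = V/Q = 2815/747 = 3.768 d, or 90.44 h.

τ ≈ 90.4 h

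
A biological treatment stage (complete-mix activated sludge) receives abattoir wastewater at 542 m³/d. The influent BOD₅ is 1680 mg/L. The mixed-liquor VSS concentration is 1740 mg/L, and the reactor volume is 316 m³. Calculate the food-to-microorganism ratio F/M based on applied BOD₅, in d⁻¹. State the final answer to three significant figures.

F/M ≈ 1.66 d⁻¹

Food-to-microorganism ratio F/M = Q S₀ / (V X) = 542 × 1680 / (316.0 × 1740) = 1.656 d⁻¹.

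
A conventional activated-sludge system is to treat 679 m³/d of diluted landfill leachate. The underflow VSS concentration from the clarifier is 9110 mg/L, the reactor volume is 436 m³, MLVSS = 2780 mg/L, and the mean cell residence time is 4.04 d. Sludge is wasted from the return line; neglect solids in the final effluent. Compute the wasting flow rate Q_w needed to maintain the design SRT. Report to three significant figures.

Q_w ≈ 32.9 m³/d

Wasting from the return line (neglecting effluent solids): Q_w = V·X / (θ_c·X_r) = 436.0 × 2780 / (4.04 × 9110) = 32.93 m³/d.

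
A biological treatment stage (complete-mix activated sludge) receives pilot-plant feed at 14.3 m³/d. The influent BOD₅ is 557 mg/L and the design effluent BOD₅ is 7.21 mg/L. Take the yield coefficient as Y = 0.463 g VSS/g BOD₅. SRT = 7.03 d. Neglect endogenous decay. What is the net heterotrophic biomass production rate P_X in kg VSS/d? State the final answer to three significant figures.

P_X ≈ 3.64 kg VSS/d

With endogenous decay neglected, the observed yield equals the true yield: Y_obs = Y = 0.463 g VSS/g BOD₅.
Mass of BOD₅ removed per day: Q(S₀ − S) = 14.3 × 549.8 g/m³ = 7.862 kg/d.
P_X = Y_obs · Q(S₀ − S) = 0.4630 × 7.862 = 3.640 kg VSS/d.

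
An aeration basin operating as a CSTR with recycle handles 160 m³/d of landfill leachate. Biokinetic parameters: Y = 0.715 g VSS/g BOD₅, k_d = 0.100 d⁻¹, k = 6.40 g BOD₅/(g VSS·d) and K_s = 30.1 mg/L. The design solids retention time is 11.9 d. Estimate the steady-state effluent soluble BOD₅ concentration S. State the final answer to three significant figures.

For a completely mixed reactor with recycle the Lawrence–McCarty relation gives S = K_s·(1 + k_d·θ_c) / [θ_c·(Y·k − k_d) − 1] = 30.1 × (1 + 0.100 × 11.9) / [11.9 × (0.715 × 6.40 − 0.100) − 1] = 65.92 / 52.26 = 1.261 mg/L.

S ≈ 1.26 mg/L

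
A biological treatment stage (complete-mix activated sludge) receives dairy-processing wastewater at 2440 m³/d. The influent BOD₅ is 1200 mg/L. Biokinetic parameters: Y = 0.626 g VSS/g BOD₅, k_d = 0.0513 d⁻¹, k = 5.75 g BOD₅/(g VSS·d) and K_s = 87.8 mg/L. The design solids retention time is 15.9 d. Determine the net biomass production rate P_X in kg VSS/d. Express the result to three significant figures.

From the Monod/SRT balance for a CMAS, S = K_s·(1+k_d θ_c)/[θ_c·(Y k − k_d) − 1] = 87.8 × (1 + 0.0513 × 15.9) / [15.9 × (0.626 × 5.75 − 0.0513) − 1] = 159.4 / 55.42 = 2.877 mg/L.
Observed yield with endogenous decay: Y_obs = Y / (1 + k_d·θ_c) = 0.626 / (1 + 0.0513 × 15.9) = 0.626 / 1.816 = 0.3448 g VSS/g BOD₅.
Mass of BOD₅ removed per day: Q(S₀ − S) = 2440 × 1197 g/m³ = 2921 kg/d.
So the net sludge growth is P_X = 0.3448 × 2921 = 1007 kg VSS/d.

P_X ≈ 1010 kg VSS/d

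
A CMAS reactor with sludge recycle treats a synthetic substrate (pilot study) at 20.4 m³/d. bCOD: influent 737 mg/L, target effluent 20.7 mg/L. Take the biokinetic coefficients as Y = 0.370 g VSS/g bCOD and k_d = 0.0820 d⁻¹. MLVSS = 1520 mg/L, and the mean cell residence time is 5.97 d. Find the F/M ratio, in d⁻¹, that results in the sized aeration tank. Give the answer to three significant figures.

F/M ≈ 0.694 d⁻¹

From the SRT design equation V = Y Q (S₀−S) θ_c / [X (1 + k_d θ_c)] = 0.370 × 20.4 × (737 − 20.7) × 5.97 / [1520 × (1 + 0.0820 × 5.97)] = 3.23×10^4 / 2264 = 14.26 m³.
F/M = applied load / biomass = Q·S₀/(V·X) = 20.4 × 737 / (14.26 × 1520) = 0.6938 d⁻¹.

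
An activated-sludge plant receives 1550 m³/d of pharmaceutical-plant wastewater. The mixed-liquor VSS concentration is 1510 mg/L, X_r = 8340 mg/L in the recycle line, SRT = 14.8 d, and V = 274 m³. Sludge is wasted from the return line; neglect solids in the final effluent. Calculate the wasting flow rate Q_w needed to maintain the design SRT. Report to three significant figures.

Q_w ≈ 3.35 m³/d

θ_c = V·X/(Q_w·X_r) when wasting from the recycle, so Q_w = V·X/(θ_c·X_r) = 274.0 × 1510 / (14.8 × 8340) = 3.352 m³/d.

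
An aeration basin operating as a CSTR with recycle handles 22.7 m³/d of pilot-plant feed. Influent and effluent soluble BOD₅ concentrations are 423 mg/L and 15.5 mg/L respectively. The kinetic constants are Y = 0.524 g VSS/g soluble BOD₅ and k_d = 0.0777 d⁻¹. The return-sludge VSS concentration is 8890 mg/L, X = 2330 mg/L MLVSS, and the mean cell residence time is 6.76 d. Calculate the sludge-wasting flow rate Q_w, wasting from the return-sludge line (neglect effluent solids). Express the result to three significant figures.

Q_w ≈ 0.357 m³/d

Steady-state biomass mass balance: V·X·(1 + k_d·θ_c) = Y·Q·(S₀ − S)·θ_c, so V = 0.524 × 22.7 × (423 − 15.5) × 6.76 / [2330 × (1 + 0.0777 × 6.76)] = 3.28×10^4 / 3554 = 9.220 m³.
Q_w = (V·X)/(θ_c X_r) = 9.220 × 2330 / (6.76 × 8890) = 0.3575 m³/d.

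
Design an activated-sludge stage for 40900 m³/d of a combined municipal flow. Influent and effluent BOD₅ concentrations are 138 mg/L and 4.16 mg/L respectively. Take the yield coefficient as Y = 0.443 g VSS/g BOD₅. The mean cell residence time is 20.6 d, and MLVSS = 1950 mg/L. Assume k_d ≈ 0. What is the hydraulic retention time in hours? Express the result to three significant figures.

τ ≈ 15.0 h

With k_d = 0 the design equation reduces to V = Y Q (S₀−S) θ_c / X = 0.443 × 40900 × (138 − 4.16) × 20.6 / 1950 = 25618 m³.
HRT = V/Q = 25618 m³ / 40900 m³·d⁻¹ = 0.6264 d × 24 = 15.03 h.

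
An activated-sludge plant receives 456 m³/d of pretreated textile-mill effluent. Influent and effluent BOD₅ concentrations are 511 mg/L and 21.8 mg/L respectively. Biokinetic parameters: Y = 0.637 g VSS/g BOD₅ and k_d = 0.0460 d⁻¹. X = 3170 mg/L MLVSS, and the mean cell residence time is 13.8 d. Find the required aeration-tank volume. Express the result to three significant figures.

From the SRT design equation V = Y Q (S₀−S) θ_c / [X (1 + k_d θ_c)] = 0.637 × 456 × (511 − 21.8) × 13.8 / [3170 × (1 + 0.0460 × 13.8)] = 1.96×10^6 / 5182 = 378.4 m³.

V ≈ 378 m³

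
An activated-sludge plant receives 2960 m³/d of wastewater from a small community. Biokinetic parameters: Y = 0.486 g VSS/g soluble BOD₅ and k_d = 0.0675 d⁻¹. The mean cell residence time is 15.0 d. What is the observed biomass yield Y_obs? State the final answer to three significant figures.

The observed yield is Y_obs = Y/(1 + k_d·θ_c) = 0.486 / (1 + 0.0675 × 15.0) = 0.486 / 2.013 = 0.2415 g VSS per g soluble BOD₅ removed.

Y_obs ≈ 0.241 g VSS/g soluble BOD₅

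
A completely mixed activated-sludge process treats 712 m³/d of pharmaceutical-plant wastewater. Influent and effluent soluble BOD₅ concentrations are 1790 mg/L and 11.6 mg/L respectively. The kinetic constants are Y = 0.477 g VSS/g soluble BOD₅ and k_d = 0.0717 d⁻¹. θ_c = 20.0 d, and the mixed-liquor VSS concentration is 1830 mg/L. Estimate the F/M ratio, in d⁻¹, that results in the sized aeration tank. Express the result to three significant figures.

F/M ≈ 0.257 d⁻¹

Steady-state biomass mass balance: V·X·(1 + k_d·θ_c) = Y·Q·(S₀ − S)·θ_c, so V = 0.477 × 712 × (1790 − 11.6) × 20.0 / [1830 × (1 + 0.0717 × 20.0)] = 1.21×10^7 / 4454 = 2712 m³.
Food-to-microorganism ratio F/M = Q S₀ / (V X) = 712 × 1790 / (2712 × 1830) = 0.2568 d⁻¹.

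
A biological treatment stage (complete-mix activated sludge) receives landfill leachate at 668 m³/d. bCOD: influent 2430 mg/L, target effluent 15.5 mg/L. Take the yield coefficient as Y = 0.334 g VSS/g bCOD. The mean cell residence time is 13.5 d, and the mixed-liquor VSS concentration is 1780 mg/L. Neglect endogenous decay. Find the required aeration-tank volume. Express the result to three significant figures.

V ≈ 4090 m³

Biomass mass balance (decay neglected): V·X = Y·Q·(S₀ − S)·θ_c, so V = 0.334 × 668 × (2430 − 15.5) × 13.5 / 1780 = 4086 m³.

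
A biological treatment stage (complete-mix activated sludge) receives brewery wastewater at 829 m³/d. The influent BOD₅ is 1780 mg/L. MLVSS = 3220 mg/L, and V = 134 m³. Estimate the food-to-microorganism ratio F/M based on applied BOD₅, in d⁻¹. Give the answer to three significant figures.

F/M = applied load / biomass = Q·S₀/(V·X) = 829 × 1780 / (134.0 × 3220) = 3.420 d⁻¹.

F/M ≈ 3.42 d⁻¹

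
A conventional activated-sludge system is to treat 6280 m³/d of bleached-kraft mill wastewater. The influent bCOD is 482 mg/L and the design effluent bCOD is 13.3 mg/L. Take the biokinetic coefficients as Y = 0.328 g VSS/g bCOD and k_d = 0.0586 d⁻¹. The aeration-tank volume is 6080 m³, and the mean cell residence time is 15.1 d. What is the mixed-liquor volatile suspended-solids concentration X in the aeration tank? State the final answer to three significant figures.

From V·X·(1 + k_d·θ_c) = Y·Q·(S₀ − S)·θ_c: X = 0.328 × 6280 × (482 − 13.3) × 15.1 / [6080 × (1 + 0.0586 × 15.1)] = 1272 mg/L.

X ≈ 1270 mg/L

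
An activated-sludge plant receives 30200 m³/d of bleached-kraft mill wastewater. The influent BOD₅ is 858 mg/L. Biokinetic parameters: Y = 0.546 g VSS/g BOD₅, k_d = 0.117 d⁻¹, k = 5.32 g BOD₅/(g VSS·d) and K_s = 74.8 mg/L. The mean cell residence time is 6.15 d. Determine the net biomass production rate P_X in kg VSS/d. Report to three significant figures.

For a completely mixed reactor with recycle the Lawrence–McCarty relation gives S = K_s·(1 + k_d·θ_c) / [θ_c·(Y·k − k_d) − 1] = 74.8 × (1 + 0.117 × 6.15) / [6.15 × (0.546 × 5.32 − 0.117) − 1] = 128.6 / 16.14 = 7.967 mg/L.
Y_obs = Y / (1 + k_d θ_c) = 0.546 / (1 + 0.117 × 6.15) = 0.546 / 1.720 = 0.3175.
Q·(S₀ − S) = 30200 × (858 − 7.97) × 10⁻³ = 25671 kg/d removed.
So the net sludge growth is P_X = 0.3175 × 25671 = 8151 kg VSS/d.

P_X ≈ 8150 kg VSS/d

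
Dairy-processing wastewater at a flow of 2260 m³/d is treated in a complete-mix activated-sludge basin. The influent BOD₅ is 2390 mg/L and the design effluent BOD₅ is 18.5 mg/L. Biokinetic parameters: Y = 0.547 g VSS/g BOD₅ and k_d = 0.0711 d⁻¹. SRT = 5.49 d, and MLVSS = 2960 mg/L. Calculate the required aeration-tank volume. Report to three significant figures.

V ≈ 3910 m³

Steady-state biomass mass balance: V·X·(1 + k_d·θ_c) = Y·Q·(S₀ − S)·θ_c, so V = 0.547 × 2260 × (2390 − 18.5) × 5.49 / [2960 × (1 + 0.0711 × 5.49)] = 1.61×10^7 / 4115 = 3911 m³.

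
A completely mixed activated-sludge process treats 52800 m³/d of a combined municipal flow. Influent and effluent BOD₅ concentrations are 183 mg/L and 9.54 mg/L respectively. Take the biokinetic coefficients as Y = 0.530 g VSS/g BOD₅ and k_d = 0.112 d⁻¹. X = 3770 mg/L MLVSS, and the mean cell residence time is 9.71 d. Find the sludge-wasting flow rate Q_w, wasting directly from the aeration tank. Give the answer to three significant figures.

Q_w ≈ 617 m³/d

Steady-state biomass mass balance: V·X·(1 + k_d·θ_c) = Y·Q·(S₀ − S)·θ_c, so V = 0.530 × 52800 × (183 − 9.54) × 9.71 / [3770 × (1 + 0.112 × 9.71)] = 4.71×10^7 / 7870 = 5989 m³.
For wasting at MLVSS concentration, Q_w = V/θ_c = 5989/9.71 = 616.8 m³/d.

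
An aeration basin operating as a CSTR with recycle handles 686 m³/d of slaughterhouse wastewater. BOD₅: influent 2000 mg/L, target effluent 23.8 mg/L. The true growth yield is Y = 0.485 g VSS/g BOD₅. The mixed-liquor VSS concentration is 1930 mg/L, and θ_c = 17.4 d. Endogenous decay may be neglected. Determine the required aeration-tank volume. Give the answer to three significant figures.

With k_d = 0 the design equation reduces to V = Y Q (S₀−S) θ_c / X = 0.485 × 686 × (2000 − 23.8) × 17.4 / 1930 = 5928 m³.

V ≈ 5930 m³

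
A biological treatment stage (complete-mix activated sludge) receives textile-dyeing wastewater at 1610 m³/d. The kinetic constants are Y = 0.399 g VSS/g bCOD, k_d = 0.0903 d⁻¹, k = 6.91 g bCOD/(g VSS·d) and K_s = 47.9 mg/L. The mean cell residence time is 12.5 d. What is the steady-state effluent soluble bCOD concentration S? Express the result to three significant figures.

S ≈ 3.15 mg/L

Effluent substrate depends only on kinetics and SRT: S = K_s(1 + k_d θ_c) / [θ_c(Yk − k_d) − 1] = 47.9 × (1 + 0.0903 × 12.5) / [12.5 × (0.399 × 6.91 − 0.0903) − 1] = 102.0 / 32.33 = 3.153 mg/L.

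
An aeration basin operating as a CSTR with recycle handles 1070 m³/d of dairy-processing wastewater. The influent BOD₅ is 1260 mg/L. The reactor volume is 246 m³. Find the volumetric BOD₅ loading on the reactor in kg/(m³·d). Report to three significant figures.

L_v ≈ 5.48 kg BOD₅/(m³·d)

L_v = Q S₀ / V = 1070 × 1260 × 10⁻³ / 246.0 = 5.480 kg/(m³·d).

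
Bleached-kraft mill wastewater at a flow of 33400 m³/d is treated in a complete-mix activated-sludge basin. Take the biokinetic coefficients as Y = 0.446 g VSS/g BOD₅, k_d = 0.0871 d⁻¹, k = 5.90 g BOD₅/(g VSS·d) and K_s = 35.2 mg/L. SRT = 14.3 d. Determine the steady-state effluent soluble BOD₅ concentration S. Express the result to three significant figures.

Effluent substrate depends only on kinetics and SRT: S = K_s(1 + k_d θ_c) / [θ_c(Yk − k_d) − 1] = 35.2 × (1 + 0.0871 × 14.3) / [14.3 × (0.446 × 5.90 − 0.0871) − 1] = 79.04 / 35.38 = 2.234 mg/L.

S ≈ 2.23 mg/L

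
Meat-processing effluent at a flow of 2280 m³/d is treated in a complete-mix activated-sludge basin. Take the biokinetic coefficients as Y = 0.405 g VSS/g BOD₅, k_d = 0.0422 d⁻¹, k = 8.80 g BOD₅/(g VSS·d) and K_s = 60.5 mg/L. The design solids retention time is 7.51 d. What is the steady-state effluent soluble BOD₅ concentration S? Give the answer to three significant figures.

S ≈ 3.13 mg/L

For a completely mixed reactor with recycle the Lawrence–McCarty relation gives S = K_s·(1 + k_d·θ_c) / [θ_c·(Y·k − k_d) − 1] = 60.5 × (1 + 0.0422 × 7.51) / [7.51 × (0.405 × 8.80 − 0.0422) − 1] = 79.67 / 25.45 = 3.131 mg/L.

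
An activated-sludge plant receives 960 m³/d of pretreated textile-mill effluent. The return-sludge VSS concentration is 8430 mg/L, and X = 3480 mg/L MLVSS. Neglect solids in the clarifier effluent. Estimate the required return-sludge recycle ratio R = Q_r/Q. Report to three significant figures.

R ≈ 0.703

Solids balance on the clarifier gives (1+R)X = R·X_r, so R = X/(X_r − X) = 3480 / (8430 − 3480) = 0.7030.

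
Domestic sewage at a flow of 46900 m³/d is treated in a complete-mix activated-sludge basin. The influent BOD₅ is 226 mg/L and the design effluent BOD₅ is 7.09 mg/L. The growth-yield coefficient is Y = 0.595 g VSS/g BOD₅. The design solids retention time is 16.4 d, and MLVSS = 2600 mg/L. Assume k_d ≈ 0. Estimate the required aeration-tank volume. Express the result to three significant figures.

Biomass mass balance (decay neglected): V·X = Y·Q·(S₀ − S)·θ_c, so V = 0.595 × 46900 × (226 − 7.09) × 16.4 / 2600 = 38532 m³.

V ≈ 38500 m³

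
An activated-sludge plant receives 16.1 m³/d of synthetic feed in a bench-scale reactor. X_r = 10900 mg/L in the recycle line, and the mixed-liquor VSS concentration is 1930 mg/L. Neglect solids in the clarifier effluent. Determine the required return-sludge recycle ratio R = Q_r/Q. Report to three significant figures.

R = Q_r/Q = X/(X_r − X) = 1930 / (10900 − 1930) = 0.2152.

R ≈ 0.215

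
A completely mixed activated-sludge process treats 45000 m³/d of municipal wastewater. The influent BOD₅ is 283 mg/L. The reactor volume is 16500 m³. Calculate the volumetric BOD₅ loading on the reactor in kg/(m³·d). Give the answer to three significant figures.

L_v = Q S₀ / V = 45000 × 283 × 10⁻³ / 16500 = 0.7718 kg/(m³·d).

L_v ≈ 0.772 kg BOD₅/(m³·d)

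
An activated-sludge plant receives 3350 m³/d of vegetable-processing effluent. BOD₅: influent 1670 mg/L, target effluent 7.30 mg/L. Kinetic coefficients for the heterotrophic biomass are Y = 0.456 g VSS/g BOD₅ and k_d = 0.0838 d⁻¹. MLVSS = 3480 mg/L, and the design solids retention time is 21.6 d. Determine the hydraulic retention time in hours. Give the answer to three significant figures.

From the SRT design equation V = Y Q (S₀−S) θ_c / [X (1 + k_d θ_c)] = 0.456 × 3350 × (1670 − 7.30) × 21.6 / [3480 × (1 + 0.0838 × 21.6)] = 5.49×10^7 / 9779 = 5610 m³.
HRT = V/Q = 5610 m³ / 3350 m³·d⁻¹ = 1.675 d × 24 = 40.19 h.

τ ≈ 40.2 h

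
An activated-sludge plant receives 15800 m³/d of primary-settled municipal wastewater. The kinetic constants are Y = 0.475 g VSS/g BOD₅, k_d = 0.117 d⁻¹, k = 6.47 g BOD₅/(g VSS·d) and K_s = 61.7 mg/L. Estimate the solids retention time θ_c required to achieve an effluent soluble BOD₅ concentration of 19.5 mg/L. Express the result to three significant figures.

At the target effluent, Y k S/(K_s+S) = 0.475×6.47×19.5/81.20 = 0.7380 d⁻¹.
θ_c = 1/(μ − k_d) = 1/(0.7380 − 0.117) = 1/0.6210 = 1.610 d.

θ_c ≈ 1.61 d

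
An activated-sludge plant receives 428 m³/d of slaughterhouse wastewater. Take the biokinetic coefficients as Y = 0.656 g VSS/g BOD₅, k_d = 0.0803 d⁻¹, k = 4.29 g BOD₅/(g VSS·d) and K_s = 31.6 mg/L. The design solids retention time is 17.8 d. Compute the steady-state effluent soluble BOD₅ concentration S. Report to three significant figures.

S ≈ 1.61 mg/L

For a completely mixed reactor with recycle the Lawrence–McCarty relation gives S = K_s·(1 + k_d·θ_c) / [θ_c·(Y·k − k_d) − 1] = 31.6 × (1 + 0.0803 × 17.8) / [17.8 × (0.656 × 4.29 − 0.0803) − 1] = 76.77 / 47.66 = 1.611 mg/L.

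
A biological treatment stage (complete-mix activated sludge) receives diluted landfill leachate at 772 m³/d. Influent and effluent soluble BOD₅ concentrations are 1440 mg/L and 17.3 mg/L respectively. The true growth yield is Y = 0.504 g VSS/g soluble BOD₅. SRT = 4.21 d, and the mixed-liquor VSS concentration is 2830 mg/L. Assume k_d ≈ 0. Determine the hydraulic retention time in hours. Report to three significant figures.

τ ≈ 25.6 h

V·X = Y·Q·ΔS·θ_c gives V = 0.504 × 772 × (1440 − 17.3) × 4.21 / 2830 = 823.5 m³.
Hydraulic retention time τ = V/Q = 823.5 / 772 = 1.067 d = 25.60 h.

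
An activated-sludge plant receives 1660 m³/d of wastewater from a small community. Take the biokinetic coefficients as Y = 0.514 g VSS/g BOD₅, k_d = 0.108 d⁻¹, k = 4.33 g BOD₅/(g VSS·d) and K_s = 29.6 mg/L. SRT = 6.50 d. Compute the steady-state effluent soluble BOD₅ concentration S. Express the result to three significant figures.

Effluent substrate depends only on kinetics and SRT: S = K_s(1 + k_d θ_c) / [θ_c(Yk − k_d) − 1] = 29.6 × (1 + 0.108 × 6.50) / [6.50 × (0.514 × 4.33 − 0.108) − 1] = 50.38 / 12.76 = 3.947 mg/L.

S ≈ 3.95 mg/L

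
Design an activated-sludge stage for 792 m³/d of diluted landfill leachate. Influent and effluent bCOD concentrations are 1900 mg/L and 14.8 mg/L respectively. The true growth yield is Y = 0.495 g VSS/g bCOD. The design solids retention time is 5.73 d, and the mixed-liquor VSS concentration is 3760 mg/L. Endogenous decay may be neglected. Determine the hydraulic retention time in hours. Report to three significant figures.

V·X = Y·Q·ΔS·θ_c gives V = 0.495 × 792 × (1900 − 14.8) × 5.73 / 3760 = 1126 m³.
HRT = V/Q = 1126 m³ / 792 m³·d⁻¹ = 1.422 d × 24 = 34.13 h.

τ ≈ 34.1 h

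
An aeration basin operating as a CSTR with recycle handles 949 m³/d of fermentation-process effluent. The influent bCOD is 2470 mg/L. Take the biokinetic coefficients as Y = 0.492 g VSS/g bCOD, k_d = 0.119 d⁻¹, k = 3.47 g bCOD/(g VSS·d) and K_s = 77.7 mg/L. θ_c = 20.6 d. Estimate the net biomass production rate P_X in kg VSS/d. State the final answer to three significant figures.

P_X ≈ 333 kg VSS/d

Effluent substrate depends only on kinetics and SRT: S = K_s(1 + k_d θ_c) / [θ_c(Yk − k_d) − 1] = 77.7 × (1 + 0.119 × 20.6) / [20.6 × (0.492 × 3.47 − 0.119) − 1] = 268.2 / 31.72 = 8.455 mg/L.
Correct the yield for decay: Y_obs = Y/(1 + k_d θ_c) = 0.492 / (1 + 0.119 × 20.6) = 0.492 / 3.451 = 0.1426.
Mass of bCOD removed per day: Q(S₀ − S) = 949 × 2462 g/m³ = 2336 kg/d.
So the net sludge growth is P_X = 0.1426 × 2336 = 333.0 kg VSS/d.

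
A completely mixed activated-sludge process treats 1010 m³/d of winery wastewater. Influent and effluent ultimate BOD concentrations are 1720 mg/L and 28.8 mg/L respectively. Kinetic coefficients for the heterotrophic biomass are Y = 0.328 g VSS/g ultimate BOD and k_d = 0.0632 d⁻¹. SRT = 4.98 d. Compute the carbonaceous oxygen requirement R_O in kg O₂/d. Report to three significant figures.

R_O ≈ 1100 kg O₂/d

Y_obs = Y / (1 + k_d θ_c) = 0.328 / (1 + 0.0632 × 4.98) = 0.328 / 1.315 = 0.2495.
Mass of ultimate BOD removed per day: Q(S₀ − S) = 1010 × 1691 g/m³ = 1708 kg/d.
P_X = Y_obs·Q·(S₀ − S) = 0.2495 × 1708 = 426.1 kg VSS/d.
R_O = Q·ΔS − 1.42 P_X = 1708 − 605.1 = 1103 kg O₂/d.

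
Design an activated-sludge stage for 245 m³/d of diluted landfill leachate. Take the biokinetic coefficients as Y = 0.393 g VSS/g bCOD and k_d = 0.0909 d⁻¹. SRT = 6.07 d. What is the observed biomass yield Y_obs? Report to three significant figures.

Observed yield with endogenous decay: Y_obs = Y / (1 + k_d·θ_c) = 0.393 / (1 + 0.0909 × 6.07) = 0.393 / 1.552 = 0.2533 g VSS/g bCOD.

Y_obs ≈ 0.253 g VSS/g bCOD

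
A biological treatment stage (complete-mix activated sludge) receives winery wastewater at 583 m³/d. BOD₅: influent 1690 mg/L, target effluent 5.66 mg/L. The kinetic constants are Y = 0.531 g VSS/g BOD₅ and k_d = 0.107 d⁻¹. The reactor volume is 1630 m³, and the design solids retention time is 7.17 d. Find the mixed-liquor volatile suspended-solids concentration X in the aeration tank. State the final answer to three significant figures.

From V·X·(1 + k_d·θ_c) = Y·Q·(S₀ − S)·θ_c: X = 0.531 × 583 × (1690 − 5.66) × 7.17 / [1630 × (1 + 0.107 × 7.17)] = 1298 mg/L.

X ≈ 1300 mg/L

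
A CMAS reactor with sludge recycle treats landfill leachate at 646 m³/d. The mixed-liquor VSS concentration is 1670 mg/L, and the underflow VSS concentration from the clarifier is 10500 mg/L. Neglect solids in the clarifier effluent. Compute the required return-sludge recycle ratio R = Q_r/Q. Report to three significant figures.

R ≈ 0.189

R = Q_r/Q = X/(X_r − X) = 1670 / (10500 − 1670) = 0.1891.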